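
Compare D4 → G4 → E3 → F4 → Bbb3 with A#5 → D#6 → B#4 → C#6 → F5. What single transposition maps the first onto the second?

Take the first pair: D4 → A#5. D to A spans 12 letter names, so the interval is some kind of twelfth.
D4 to A#5 is 20 semitones, which makes it an augmented twelfth; the second version is higher, so the direction is up.
Checking another pair — Bbb3 → F5 — gives the same interval.

up an augmented twelfth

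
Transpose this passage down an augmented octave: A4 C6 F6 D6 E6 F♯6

Ab3 Cb5 Fb5 Db5 Eb5 F5

A4 down an augmented octave is Ab3.
An augmented octave down from C6 gives Cb5.
F6 down an augmented octave is Fb5.
An augmented octave down from D6 gives Db5.
E6 down an augmented octave is Eb5.
An augmented octave down from F#6 gives F5.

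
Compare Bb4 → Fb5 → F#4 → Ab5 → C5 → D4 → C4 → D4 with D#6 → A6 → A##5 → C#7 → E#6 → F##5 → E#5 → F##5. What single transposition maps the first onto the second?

up an augmented tenth

From Bb4 to D#6 is 10 letter names — a tenth of some quality.
Bb4 to D#6 is 17 semitones, which makes it an augmented tenth; the second version is higher, so the direction is up.
Checking another pair — D4 → F##5 — gives the same interval.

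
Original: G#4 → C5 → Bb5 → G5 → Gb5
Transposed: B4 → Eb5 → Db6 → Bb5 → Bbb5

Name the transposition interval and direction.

Take the first pair: G#4 → B4. G to B spans 3 letter names, so the interval is some kind of third.
G#4 to B4 is 3 semitones, which makes it a minor third; the second version is higher, so the direction is up.
Checking another pair — Gb5 → Bbb5 — gives the same interval.

up a minor third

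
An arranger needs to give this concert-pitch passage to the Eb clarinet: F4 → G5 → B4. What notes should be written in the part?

D4 E5 G#4

Written C4 sounds as Eb4 on the Eb clarinet, so concert pitches are written a minor third down.
F4 becomes D4
G5 becomes E5
B4 becomes G#4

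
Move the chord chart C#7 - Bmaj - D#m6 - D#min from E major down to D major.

B7 Amaj C#m6 C#min

E major down to D major is a major second; each chord root moves by that interval while the quality stays the same.
C#7: root C# down a major second → B, giving B7.
Bmaj: root B down a major second → A, giving Amaj.
D#m6: root D# down a major second → C#, giving C#m6.
D#min: root D# down a major second → C#, giving C#min.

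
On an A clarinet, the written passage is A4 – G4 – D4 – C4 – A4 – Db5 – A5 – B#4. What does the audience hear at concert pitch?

The A clarinet sounds a minor third below written, so transpose each written note down a minor third.
A4 to F#4
G4 to E4
D4 to B3
C4 to A3
A4 to F#4
Db5 to Bb4
A5 to F#5
B#4 to G##4

F#4 E4 B3 A3 F#4 Bb4 F#5 G##4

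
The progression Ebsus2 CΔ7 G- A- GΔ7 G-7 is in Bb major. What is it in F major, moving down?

Bb major down to F major is a perfect fourth; each chord root moves by that interval while the quality stays the same.
Ebsus2: root Eb down a perfect fourth → Bb, giving Bbsus2.
CΔ7: root C down a perfect fourth → G, giving GΔ7.
G-: root G down a perfect fourth → D, giving D-.
A-: root A down a perfect fourth → E, giving E-.
GΔ7: root G down a perfect fourth → D, giving DΔ7.
G-7: root G down a perfect fourth → D, giving D-7.

Bbsus2 GΔ7 D- E- DΔ7 D-7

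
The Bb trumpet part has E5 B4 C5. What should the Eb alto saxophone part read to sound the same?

B5 F#5 G5

First find concert pitch: the Bb trumpet sounds a major second below written, so E5 B4 C5 sounds D5 A4 Bb4.
Then write for Eb alto saxophone: it sounds a major sixth below written, so the part must be a major sixth above concert.
D5 → B5
A4 → F#5
Bb4 → G5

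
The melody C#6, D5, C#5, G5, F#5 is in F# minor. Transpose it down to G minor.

F# minor to G minor down is a major seventh, so every note moves down by that interval.
C#6 -> D5
D5 -> Eb4
C#5 -> D4
G5 -> Ab4
F#5 -> G4

D5 Eb4 D4 Ab4 G4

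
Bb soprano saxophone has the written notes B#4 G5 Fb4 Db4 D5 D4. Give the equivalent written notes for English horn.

First find concert pitch: the Bb soprano saxophone sounds a major second below written, so B#4 G5 Fb4 Db4 D5 D4 sounds A#4 F5 Ebb4 Cb4 C5 C4.
Then write for English horn: it sounds a perfect fifth below written, so the part must be a perfect fifth above concert.
A#4 → E#5
F5 → C6
Ebb4 → Bbb4
Cb4 → Gb4
C5 → G5
C4 → G4

E#5 C6 Bbb4 Gb4 G5 G4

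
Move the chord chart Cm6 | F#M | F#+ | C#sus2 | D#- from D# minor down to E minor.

Dbm6 GM G+ Dsus2 E-

D# minor down to E minor is a major seventh; each chord root moves by that interval while the quality stays the same.
Cm6: root C down a major seventh → Db, giving Dbm6.
F#M: root F# down a major seventh → G, giving GM.
F#+: root F# down a major seventh → G, giving G+.
C#sus2: root C# down a major seventh → D, giving Dsus2.
D#-: root D# down a major seventh → E, giving E-.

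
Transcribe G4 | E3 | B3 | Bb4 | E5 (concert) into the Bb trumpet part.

A4 F#3 C#4 C5 F#5

The Bb trumpet sounds a major second below written, so the written part must be a major second above concert — transpose each note up.
G4 gives A4
E3 gives F#3
B3 gives C#4
Bb4 gives C5
E5 gives F#5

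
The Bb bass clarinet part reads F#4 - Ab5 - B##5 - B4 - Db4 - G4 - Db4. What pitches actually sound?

E3 Gb4 A##4 A3 Cb3 F3 Cb3

The Bb bass clarinet sounds a major ninth below written, so transpose each written note down a major ninth.
F#4 to E3
Ab5 to Gb4
B##5 to A##4
B4 to A3
Db4 to Cb3
G4 to F3
Db4 to Cb3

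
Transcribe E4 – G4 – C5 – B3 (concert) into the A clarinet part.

G4 Bb4 Eb5 D4

Written C4 sounds as A3 on the A clarinet, so concert pitches are written a minor third up.
E4 -> G4
G4 -> Bb4
C5 -> Eb5
B3 -> D4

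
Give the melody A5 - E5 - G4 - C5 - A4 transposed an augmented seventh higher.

G##6 D##6 F##5 B#5 G##5

A5: a seventh up reaches G, and 12 semitones makes it G##6.
E5: a seventh up reaches D, and 12 semitones makes it D##6.
G4: a seventh up reaches F, and 12 semitones makes it F##5.
An augmented seventh up from C5 gives B#5.
An augmented seventh up from A4 gives G##5.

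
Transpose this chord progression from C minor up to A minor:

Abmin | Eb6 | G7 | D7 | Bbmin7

C minor up to A minor is a major sixth; each chord root moves by that interval while the quality stays the same.
Abmin: root Ab up a major sixth → F, giving Fmin.
Eb6: root Eb up a major sixth → C, giving C6.
G7: root G up a major sixth → E, giving E7.
D7: root D up a major sixth → B, giving B7.
Bbmin7: root Bb up a major sixth → G, giving Gmin7.

Fmin C6 E7 B7 Gmin7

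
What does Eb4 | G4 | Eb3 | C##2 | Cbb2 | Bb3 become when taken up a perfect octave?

Eb4 -> Eb5
G4 -> G5
Eb3 -> Eb4
C##2 -> C##3
Cbb2 -> Cbb3
Bb3 -> Bb4

Eb5 G5 Eb4 C##3 Cbb3 Bb4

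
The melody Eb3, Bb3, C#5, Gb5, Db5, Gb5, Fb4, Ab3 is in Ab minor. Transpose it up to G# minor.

D#4 A#4 B##5 F#6 C#6 F#6 E5 G#4

Ab minor to G# minor up is an augmented seventh, so every note moves up by that interval.
Eb3 → D#4
Bb3 → A#4
C#5 → B##5
Gb5 → F#6
Db5 → C#6
Gb5 → F#6
Fb4 → E5
Ab3 → G#4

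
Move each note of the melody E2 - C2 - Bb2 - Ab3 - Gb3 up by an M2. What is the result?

F#2 D2 C3 Bb3 Ab3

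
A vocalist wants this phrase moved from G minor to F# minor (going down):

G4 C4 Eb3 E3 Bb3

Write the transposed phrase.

G minor to F# minor down is a minor second, so every note moves down by that interval.
G4 gives F#4
C4 gives B3
Eb3 gives D3
E3 gives D#3
Bb3 gives A3

F#4 B3 D3 D#3 A3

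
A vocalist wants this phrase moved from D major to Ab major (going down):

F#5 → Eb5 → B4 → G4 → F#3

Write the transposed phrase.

C5 Bbb4 F4 Db4 C3

D major to Ab major down is an augmented fourth, so every note moves down by that interval.
F#5 becomes C5
Eb5 becomes Bbb4
B4 becomes F4
G4 becomes Db4
F#3 becomes C3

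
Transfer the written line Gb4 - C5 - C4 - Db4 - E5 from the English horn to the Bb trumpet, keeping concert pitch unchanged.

First find concert pitch: the English horn sounds a perfect fifth below written, so Gb4 C5 C4 Db4 E5 sounds Cb4 F4 F3 Gb3 A4.
Then write for Bb trumpet: it sounds a major second below written, so the part must be a major second above concert.
Cb4 → Db4
F4 → G4
F3 → G3
Gb3 → Ab3
A4 → B4

Db4 G4 G3 Ab3 B4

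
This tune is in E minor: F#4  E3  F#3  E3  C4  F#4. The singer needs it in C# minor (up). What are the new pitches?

D#5 C#4 D#4 C#4 A4 D#5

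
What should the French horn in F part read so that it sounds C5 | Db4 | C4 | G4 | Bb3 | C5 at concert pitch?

G5 Ab4 G4 D5 F4 G5

Written C4 sounds as F3 on the French horn in F, so concert pitches are written a perfect fifth up.
C5 gives G5
Db4 gives Ab4
C4 gives G4
G4 gives D5
Bb3 gives F4
C5 gives G5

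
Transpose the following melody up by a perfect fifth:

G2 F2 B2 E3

G2: a fifth up reaches D, and 7 semitones makes it D3.
A perfect fifth up from F2 gives C3.
B2 up a perfect fifth is F#3.
E3: a fifth up reaches B, and 7 semitones makes it B3.

D3 C3 F#3 B3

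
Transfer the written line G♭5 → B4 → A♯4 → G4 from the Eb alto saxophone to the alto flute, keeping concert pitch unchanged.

First find concert pitch: the Eb alto saxophone sounds a major sixth below written, so G♭5 B4 A♯4 G4 sounds Bbb4 D4 C#4 Bb3.
Then write for alto flute: it sounds a perfect fourth below written, so the part must be a perfect fourth above concert.
Bbb4 → Ebb5
D4 → G4
C#4 → F#4
Bb3 → Eb4

Ebb5 G4 F#4 Eb4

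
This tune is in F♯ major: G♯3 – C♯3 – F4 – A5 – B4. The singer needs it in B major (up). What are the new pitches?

C#4 F#3 Bb4 D6 E5

From F♯ up to B is a perfect fourth; apply that to each pitch.
G#3 to C#4
C#3 to F#3
F4 to Bb4
A5 to D6
B4 to E5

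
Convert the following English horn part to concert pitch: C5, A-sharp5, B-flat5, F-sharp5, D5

The English horn sounds a perfect fifth below written, so transpose each written note down a perfect fifth.
C5 → F4
A#5 → D#5
Bb5 → Eb5
F#5 → B4
D5 → G4

F4 D#5 Eb5 B4 G4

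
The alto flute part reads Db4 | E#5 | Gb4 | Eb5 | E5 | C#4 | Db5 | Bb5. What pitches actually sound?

Ab3 B#4 Db4 Bb4 B4 G#3 Ab4 F5

The alto flute sounds a perfect fourth below written, so transpose each written note down a perfect fourth.
Db4 to Ab3
E#5 to B#4
Gb4 to Db4
Eb5 to Bb4
E5 to B4
C#4 to G#3
Db5 to Ab4
Bb5 to F5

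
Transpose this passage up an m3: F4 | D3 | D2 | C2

Ab4 F3 F2 Eb2

F4 gives Ab4
D3 gives F3
D2 gives F2
C2 gives Eb2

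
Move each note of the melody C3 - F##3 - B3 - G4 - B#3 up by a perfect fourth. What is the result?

C3 gives F3
F##3 gives B#3
B3 gives E4
G4 gives C5
B#3 gives E#4

F3 B#3 E4 C5 E#4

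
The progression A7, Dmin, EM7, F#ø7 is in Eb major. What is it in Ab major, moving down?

Eb major down to Ab major is a perfect fifth; each chord root moves by that interval while the quality stays the same.
A7: root A down a perfect fifth → D, giving D7.
Dmin: root D down a perfect fifth → G, giving Gmin.
EM7: root E down a perfect fifth → A, giving AM7.
F#ø7: root F# down a perfect fifth → B, giving Bø7.

D7 Gmin AM7 Bø7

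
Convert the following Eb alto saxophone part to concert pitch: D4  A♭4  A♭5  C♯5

F3 Cb4 Cb5 E4

The Eb alto saxophone sounds a major sixth below written, so transpose each written note down a major sixth.
D4 becomes F3
Ab4 becomes Cb4
Ab5 becomes Cb5
C#5 becomes E4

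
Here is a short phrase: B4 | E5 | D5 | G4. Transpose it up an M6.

B4: a sixth up reaches G, and 9 semitones makes it G#5.
A major sixth up from E5 gives C#6.
A major sixth up from D5 gives B5.
G4: a sixth up reaches E, and 9 semitones makes it E5.

G#5 C#6 B5 E5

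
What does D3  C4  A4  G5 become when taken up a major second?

E3 D4 B4 A5

D3 gives E3
C4 gives D4
A4 gives B4
G5 gives A5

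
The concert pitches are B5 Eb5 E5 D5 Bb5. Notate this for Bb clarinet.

The Bb clarinet sounds a major second below written, so the written part must be a major second above concert — transpose each note up.
B5 gives C#6
Eb5 gives F5
E5 gives F#5
D5 gives E5
Bb5 gives C6

C#6 F5 F#5 E5 C6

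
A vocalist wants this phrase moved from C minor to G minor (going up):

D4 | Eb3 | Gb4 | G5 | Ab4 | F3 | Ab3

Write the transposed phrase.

A4 Bb3 Db5 D6 Eb5 C4 Eb4

C minor to G minor up is a perfect fifth, so every note moves up by that interval.
D4 -> A4
Eb3 -> Bb3
Gb4 -> Db5
G5 -> D6
Ab4 -> Eb5
F3 -> C4
Ab3 -> Eb4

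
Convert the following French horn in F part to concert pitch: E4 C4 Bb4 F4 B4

Written C4 on the French horn in F sounds as F3, a perfect fifth lower; apply that shift to every note.
E4 -> A3
C4 -> F3
Bb4 -> Eb4
F4 -> Bb3
B4 -> E4

A3 F3 Eb4 Bb3 E4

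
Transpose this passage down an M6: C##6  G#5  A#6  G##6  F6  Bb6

E#5 B4 C#6 B#5 Ab5 Db6

C##6: a sixth down reaches E, and 9 semitones makes it E#5.
A major sixth down from G#5 gives B4.
A major sixth down from A#6 gives C#6.
G##6: a sixth down reaches B, and 9 semitones makes it B#5.
A major sixth down from F6 gives Ab5.
Bb6 down a major sixth is Db6.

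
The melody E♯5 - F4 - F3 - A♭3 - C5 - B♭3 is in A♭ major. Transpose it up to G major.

A♭ major to G major up is a major seventh, so every note moves up by that interval.
E#5 to D##6
F4 to E5
F3 to E4
Ab3 to G4
C5 to B5
Bb3 to A4

D##6 E5 E4 G4 B5 A4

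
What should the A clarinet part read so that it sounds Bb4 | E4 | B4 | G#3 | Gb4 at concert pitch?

Db5 G4 D5 B3 Bbb4

Written C4 sounds as A3 on the A clarinet, so concert pitches are written a minor third up.
Bb4 → Db5
E4 → G4
B4 → D5
G#3 → B3
Gb4 → Bbb4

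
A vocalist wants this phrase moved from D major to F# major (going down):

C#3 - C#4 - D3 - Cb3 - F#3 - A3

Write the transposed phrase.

E#2 E#3 F#2 Eb2 A#2 C#3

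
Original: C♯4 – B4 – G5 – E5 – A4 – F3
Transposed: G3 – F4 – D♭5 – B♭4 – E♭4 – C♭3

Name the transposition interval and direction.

down an augmented fourth

From C#4 to G3 is 4 letter names — a fourth of some quality.
G3 to C#4 is 6 semitones, which makes it an augmented fourth; the second version is lower, so the direction is down.
Checking another pair — F3 → Cb3 — gives the same interval.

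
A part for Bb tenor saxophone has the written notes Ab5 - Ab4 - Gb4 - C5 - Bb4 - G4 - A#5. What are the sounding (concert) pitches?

Gb4 Gb3 Fb3 Bb3 Ab3 F3 G#4

The Bb tenor saxophone sounds a major ninth below written, so transpose each written note down a major ninth.
Ab5 becomes Gb4
Ab4 becomes Gb3
Gb4 becomes Fb3
C5 becomes Bb3
Bb4 becomes Ab3
G4 becomes F3
A#5 becomes G#4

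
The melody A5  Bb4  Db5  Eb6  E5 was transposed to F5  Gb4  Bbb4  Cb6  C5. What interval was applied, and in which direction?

down a major third

From A5 to F5 is 3 letter names — a third of some quality.
F5 to A5 is 4 semitones, which makes it a major third; the second version is lower, so the direction is down.
Checking another pair — E5 → C5 — gives the same interval.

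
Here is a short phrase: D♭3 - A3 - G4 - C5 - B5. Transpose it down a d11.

A1 E#2 D#3 G#3 F##4

Db3: an eleventh down reaches A, and 16 semitones makes it A1.
A3: an eleventh down reaches E, and 16 semitones makes it E#2.
G4: an eleventh down reaches D, and 16 semitones makes it D#3.
A diminished eleventh down from C5 gives G#3.
A diminished eleventh down from B5 gives F##4.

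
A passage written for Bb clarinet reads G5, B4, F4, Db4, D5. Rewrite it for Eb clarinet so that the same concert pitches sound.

D5 F#4 C4 Ab3 A4

First find concert pitch: the Bb clarinet sounds a major second below written, so G5 B4 F4 Db4 D5 sounds F5 A4 Eb4 Cb4 C5.
Then write for Eb clarinet: it sounds a minor third above written, so the part must be a minor third below concert.
F5 → D5
A4 → F#4
Eb4 → C4
Cb4 → Ab3
C5 → A4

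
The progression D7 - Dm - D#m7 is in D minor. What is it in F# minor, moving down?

D minor down to F# minor is a minor sixth; each chord root moves by that interval while the quality stays the same.
D7: root D down a minor sixth → F#, giving F#7.
Dm: root D down a minor sixth → F#, giving F#m.
D#m7: root D# down a minor sixth → F##, giving F##m7.

F#7 F#m F##m7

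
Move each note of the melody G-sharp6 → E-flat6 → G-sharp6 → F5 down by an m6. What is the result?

B#5 G5 B#5 A4

G#6 down a minor sixth is B#5.
Eb6: a sixth down reaches G, and 8 semitones makes it G5.
A minor sixth down from G#6 gives B#5.
F5: a sixth down reaches A, and 8 semitones makes it A4.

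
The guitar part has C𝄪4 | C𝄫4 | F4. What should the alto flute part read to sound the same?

F##3 Fbb3 Bb3

First find concert pitch: the guitar sounds a perfect octave below written, so C𝄪4 C𝄫4 F4 sounds C##3 Cbb3 F3.
Then write for alto flute: it sounds a perfect fourth below written, so the part must be a perfect fourth above concert.
C##3 → F##3
Cbb3 → Fbb3
F3 → Bb3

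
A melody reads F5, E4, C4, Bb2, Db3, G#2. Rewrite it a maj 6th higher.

D6 C#5 A4 G3 Bb3 E#3

A major sixth up from F5 gives D6.
A major sixth up from E4 gives C#5.
C4 up a major sixth is A4.
Bb2 up a major sixth is G3.
A major sixth up from Db3 gives Bb3.
G#2 up a major sixth is E#3.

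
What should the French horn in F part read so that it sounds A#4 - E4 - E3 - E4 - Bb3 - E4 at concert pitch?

Written C4 sounds as F3 on the French horn in F, so concert pitches are written a perfect fifth up.
A#4 → E#5
E4 → B4
E3 → B3
E4 → B4
Bb3 → F4
E4 → B4

E#5 B4 B3 B4 F4 B4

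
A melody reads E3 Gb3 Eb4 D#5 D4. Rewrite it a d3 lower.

C##3 E3 C#4 B##4 B#3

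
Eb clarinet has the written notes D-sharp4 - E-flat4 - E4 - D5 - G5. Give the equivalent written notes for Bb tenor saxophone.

G#5 Ab5 A5 G6 C7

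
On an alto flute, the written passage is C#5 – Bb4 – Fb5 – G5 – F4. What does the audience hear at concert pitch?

G#4 F4 Cb5 D5 C4

Written C4 on the alto flute sounds as G3, a perfect fourth lower; apply that shift to every note.
C#5 becomes G#4
Bb4 becomes F4
Fb5 becomes Cb5
G5 becomes D5
F4 becomes C4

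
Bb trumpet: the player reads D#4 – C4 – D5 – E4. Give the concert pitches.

C#4 Bb3 C5 D4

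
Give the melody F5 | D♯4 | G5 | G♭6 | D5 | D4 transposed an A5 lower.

Bbb4 G3 Cb5 Cbb6 Gb4 Gb3

F5 -> Bbb4
D#4 -> G3
G5 -> Cb5
Gb6 -> Cbb6
D5 -> Gb4
D4 -> Gb3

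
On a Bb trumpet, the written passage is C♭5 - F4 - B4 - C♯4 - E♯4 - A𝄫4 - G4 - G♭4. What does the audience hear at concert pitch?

Bbb4 Eb4 A4 B3 D#4 Gbb4 F4 Fb4

Written C4 on the Bb trumpet sounds as Bb3, a major second lower; apply that shift to every note.
Cb5 gives Bbb4
F4 gives Eb4
B4 gives A4
C#4 gives B3
E#4 gives D#4
Abb4 gives Gbb4
G4 gives F4
Gb4 gives Fb4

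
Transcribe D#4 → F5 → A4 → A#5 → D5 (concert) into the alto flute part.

Written C4 sounds as G3 on the alto flute, so concert pitches are written a perfect fourth up.
D#4 gives G#4
F5 gives Bb5
A4 gives D5
A#5 gives D#6
D5 gives G5

G#4 Bb5 D5 D#6 G5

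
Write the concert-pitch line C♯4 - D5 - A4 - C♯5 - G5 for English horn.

G#4 A5 E5 G#5 D6

Written C4 sounds as F3 on the English horn, so concert pitches are written a perfect fifth up.
C#4 becomes G#4
D5 becomes A5
A4 becomes E5
C#5 becomes G#5
G5 becomes D6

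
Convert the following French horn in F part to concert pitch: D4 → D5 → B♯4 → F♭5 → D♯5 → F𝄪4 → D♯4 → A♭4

Written C4 on the French horn in F sounds as F3, a perfect fifth lower; apply that shift to every note.
D4 to G3
D5 to G4
B#4 to E#4
Fb5 to Bbb4
D#5 to G#4
F##4 to B#3
D#4 to G#3
Ab4 to Db4

G3 G4 E#4 Bbb4 G#4 B#3 G#3 Db4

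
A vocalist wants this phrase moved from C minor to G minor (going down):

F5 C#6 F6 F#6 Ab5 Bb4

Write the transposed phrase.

C5 G#5 C6 C#6 Eb5 F4

From C down to G is a perfect fourth; apply that to each pitch.
F5 to C5
C#6 to G#5
F6 to C6
F#6 to C#6
Ab5 to Eb5
Bb4 to F4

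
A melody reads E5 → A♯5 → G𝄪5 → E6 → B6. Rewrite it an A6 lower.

E5 down an augmented sixth is Gb4.
A#5 down an augmented sixth is C5.
An augmented sixth down from G##5 gives B4.
An augmented sixth down from E6 gives Gb5.
An augmented sixth down from B6 gives Db6.

Gb4 C5 B4 Gb5 Db6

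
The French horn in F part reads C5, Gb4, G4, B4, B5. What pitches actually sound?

The French horn in F sounds a perfect fifth below written, so transpose each written note down a perfect fifth.
C5 gives F4
Gb4 gives Cb4
G4 gives C4
B4 gives E4
B5 gives E5

F4 Cb4 C4 E4 E5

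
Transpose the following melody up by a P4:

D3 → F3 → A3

G3 Bb3 D4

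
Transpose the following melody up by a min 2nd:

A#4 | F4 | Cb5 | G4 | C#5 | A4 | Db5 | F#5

A#4: a second up reaches B, and 1 semitone makes it B4.
F4: a second up reaches G, and 1 semitone makes it Gb4.
Cb5 up a minor second is Dbb5.
A minor second up from G4 gives Ab4.
A minor second up from C#5 gives D5.
A4: a second up reaches B, and 1 semitone makes it Bb4.
Db5 up a minor second is Ebb5.
A minor second up from F#5 gives G5.

B4 Gb4 Dbb5 Ab4 D5 Bb4 Ebb5 G5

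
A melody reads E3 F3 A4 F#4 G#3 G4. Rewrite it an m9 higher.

A minor ninth up from E3 gives F4.
F3 up a minor ninth is Gb4.
A4: a ninth up reaches B, and 13 semitones makes it Bb5.
A minor ninth up from F#4 gives G5.
A minor ninth up from G#3 gives A4.
G4 up a minor ninth is Ab5.

F4 Gb4 Bb5 G5 A4 Ab5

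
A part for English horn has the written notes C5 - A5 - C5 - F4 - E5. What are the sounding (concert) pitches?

Written C4 on the English horn sounds as F3, a perfect fifth lower; apply that shift to every note.
C5 to F4
A5 to D5
C5 to F4
F4 to Bb3
E5 to A4

F4 D5 F4 Bb3 A4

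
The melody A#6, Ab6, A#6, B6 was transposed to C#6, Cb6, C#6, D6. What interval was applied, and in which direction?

down a major sixth

Take the first pair: A#6 → C#6. A to C spans 6 letter names, so the interval is some kind of sixth.
C#6 to A#6 is 9 semitones, which makes it a major sixth; the second version is lower, so the direction is down.
Checking another pair — B6 → D6 — gives the same interval.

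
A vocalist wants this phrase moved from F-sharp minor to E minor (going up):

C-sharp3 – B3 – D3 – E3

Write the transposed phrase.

B3 A4 C4 D4

From F-sharp up to E is a minor seventh; apply that to each pitch.
C#3 becomes B3
B3 becomes A4
D3 becomes C4
E3 becomes D4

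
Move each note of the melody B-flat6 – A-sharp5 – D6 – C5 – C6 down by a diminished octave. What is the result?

B5 A##4 D#5 C#4 C#5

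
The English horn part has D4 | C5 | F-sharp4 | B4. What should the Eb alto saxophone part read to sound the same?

First find concert pitch: the English horn sounds a perfect fifth below written, so D4 C5 F-sharp4 B4 sounds G3 F4 B3 E4.
Then write for Eb alto saxophone: it sounds a major sixth below written, so the part must be a major sixth above concert.
G3 → E4
F4 → D5
B3 → G#4
E4 → C#5

E4 D5 G#4 C#5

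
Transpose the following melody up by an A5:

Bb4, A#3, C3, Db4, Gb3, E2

F#5 E##4 G#3 A4 D4 B#2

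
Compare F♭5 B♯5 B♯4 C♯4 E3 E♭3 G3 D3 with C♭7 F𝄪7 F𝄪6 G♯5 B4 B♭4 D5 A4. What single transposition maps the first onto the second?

Take the first pair: Fb5 → Cb7. F to C spans 12 letter names, so the interval is some kind of twelfth.
Fb5 to Cb7 is 19 semitones, which makes it a perfect twelfth; the second version is higher, so the direction is up.
Checking another pair — D3 → A4 — gives the same interval.

up a perfect twelfth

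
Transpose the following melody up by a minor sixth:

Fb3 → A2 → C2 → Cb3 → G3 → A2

Dbb4 F3 Ab2 Abb3 Eb4 F3

A minor sixth up from Fb3 gives Dbb4.
A2 up a minor sixth is F3.
A minor sixth up from C2 gives Ab2.
Cb3 up a minor sixth is Abb3.
G3: a sixth up reaches E, and 8 semitones makes it Eb4.
A minor sixth up from A2 gives F3.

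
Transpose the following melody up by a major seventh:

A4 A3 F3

G#5 G#4 E4

A4: a seventh up reaches G, and 11 semitones makes it G#5.
A3: a seventh up reaches G, and 11 semitones makes it G#4.
F3: a seventh up reaches E, and 11 semitones makes it E4.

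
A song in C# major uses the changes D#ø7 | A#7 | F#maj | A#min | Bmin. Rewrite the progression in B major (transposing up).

C# major up to B major is a minor seventh; each chord root moves by that interval while the quality stays the same.
D#ø7: root D# up a minor seventh → C#, giving C#ø7.
A#7: root A# up a minor seventh → G#, giving G#7.
F#maj: root F# up a minor seventh → E, giving Emaj.
A#min: root A# up a minor seventh → G#, giving G#min.
Bmin: root B up a minor seventh → A, giving Amin.

C#ø7 G#7 Emaj G#min Amin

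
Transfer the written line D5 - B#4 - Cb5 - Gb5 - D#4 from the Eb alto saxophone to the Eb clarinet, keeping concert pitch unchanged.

First find concert pitch: the Eb alto saxophone sounds a major sixth below written, so D5 B#4 Cb5 Gb5 D#4 sounds F4 D#4 Ebb4 Bbb4 F#3.
Then write for Eb clarinet: it sounds a minor third above written, so the part must be a minor third below concert.
F4 → D4
D#4 → B#3
Ebb4 → Cb4
Bbb4 → Gb4
F#3 → D#3

D4 B#3 Cb4 Gb4 D#3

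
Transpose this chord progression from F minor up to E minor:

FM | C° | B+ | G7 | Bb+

F minor up to E minor is a major seventh; each chord root moves by that interval while the quality stays the same.
FM: root F up a major seventh → E, giving EM.
C°: root C up a major seventh → B, giving B°.
B+: root B up a major seventh → A#, giving A#+.
G7: root G up a major seventh → F#, giving F#7.
Bb+: root Bb up a major seventh → A, giving A+.

EM B° A#+ F#7 A+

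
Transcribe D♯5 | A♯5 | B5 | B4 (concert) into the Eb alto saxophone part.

The Eb alto saxophone sounds a major sixth below written, so the written part must be a major sixth above concert — transpose each note up.
D#5 becomes B#5
A#5 becomes F##6
B5 becomes G#6
B4 becomes G#5

B#5 F##6 G#6 G#5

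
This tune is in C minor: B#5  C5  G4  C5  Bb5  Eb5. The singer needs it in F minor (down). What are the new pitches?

E#5 F4 C4 F4 Eb5 Ab4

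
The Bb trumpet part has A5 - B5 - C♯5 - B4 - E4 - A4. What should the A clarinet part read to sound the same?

First find concert pitch: the Bb trumpet sounds a major second below written, so A5 B5 C♯5 B4 E4 A4 sounds G5 A5 B4 A4 D4 G4.
Then write for A clarinet: it sounds a minor third below written, so the part must be a minor third above concert.
G5 → Bb5
A5 → C6
B4 → D5
A4 → C5
D4 → F4
G4 → Bb4

Bb5 C6 D5 C5 F4 Bb4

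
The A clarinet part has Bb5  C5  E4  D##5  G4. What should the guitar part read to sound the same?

G6 A5 C#5 B##5 E5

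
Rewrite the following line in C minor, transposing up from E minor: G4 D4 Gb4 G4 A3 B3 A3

E minor to C minor up is a minor sixth, so every note moves up by that interval.
G4 -> Eb5
D4 -> Bb4
Gb4 -> Ebb5
G4 -> Eb5
A3 -> F4
B3 -> G4
A3 -> F4

Eb5 Bb4 Ebb5 Eb5 F4 G4 F4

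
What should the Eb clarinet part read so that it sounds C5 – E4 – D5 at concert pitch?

The Eb clarinet sounds a minor third above written, so the written part must be a minor third below concert — transpose each note down.
C5 → A4
E4 → C#4
D5 → B4

A4 C#4 B4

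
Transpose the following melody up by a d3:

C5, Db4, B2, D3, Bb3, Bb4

Ebb5 Fbb4 Db3 Fb3 Dbb4 Dbb5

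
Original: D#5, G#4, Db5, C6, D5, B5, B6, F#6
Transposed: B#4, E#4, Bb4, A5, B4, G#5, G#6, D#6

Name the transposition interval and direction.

down a minor third

Take the first pair: D#5 → B#4. D to B spans 3 letter names, so the interval is some kind of third.
B#4 to D#5 is 3 semitones, which makes it a minor third; the second version is lower, so the direction is down.
Checking another pair — F#6 → D#6 — gives the same interval.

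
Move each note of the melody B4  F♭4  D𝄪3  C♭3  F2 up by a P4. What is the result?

B4: a fourth up reaches E, and 5 semitones makes it E5.
Fb4: a fourth up reaches B, and 5 semitones makes it Bbb4.
D##3: a fourth up reaches G, and 5 semitones makes it G##3.
A perfect fourth up from Cb3 gives Fb3.
A perfect fourth up from F2 gives Bb2.

E5 Bbb4 G##3 Fb3 Bb2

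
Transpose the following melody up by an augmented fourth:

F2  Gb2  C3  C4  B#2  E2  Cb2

F2 becomes B2
Gb2 becomes C3
C3 becomes F#3
C4 becomes F#4
B#2 becomes E##3
E2 becomes A#2
Cb2 becomes F2

B2 C3 F#3 F#4 E##3 A#2 F2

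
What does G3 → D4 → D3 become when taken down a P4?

D3 A3 A2

G3: a fourth down reaches D, and 5 semitones makes it D3.
A perfect fourth down from D4 gives A3.
D3 down a perfect fourth is A2.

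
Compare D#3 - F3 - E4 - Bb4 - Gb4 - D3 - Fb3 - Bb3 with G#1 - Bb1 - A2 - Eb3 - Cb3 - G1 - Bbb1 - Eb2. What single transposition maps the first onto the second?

down a perfect twelfth

From D#3 to G#1 is 12 letter names — a twelfth of some quality.
G#1 to D#3 is 19 semitones, which makes it a perfect twelfth; the second version is lower, so the direction is down.
Checking another pair — Bb3 → Eb2 — gives the same interval.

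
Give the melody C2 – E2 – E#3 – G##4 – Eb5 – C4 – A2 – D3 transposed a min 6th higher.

A minor sixth up from C2 gives Ab2.
E2: a sixth up reaches C, and 8 semitones makes it C3.
E#3: a sixth up reaches C, and 8 semitones makes it C#4.
A minor sixth up from G##4 gives E#5.
Eb5: a sixth up reaches C, and 8 semitones makes it Cb6.
A minor sixth up from C4 gives Ab4.
A2 up a minor sixth is F3.
A minor sixth up from D3 gives Bb3.

Ab2 C3 C#4 E#5 Cb6 Ab4 F3 Bb3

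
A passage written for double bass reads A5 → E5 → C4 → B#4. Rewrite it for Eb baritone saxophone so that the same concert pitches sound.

F#6 C#6 A4 G##5

First find concert pitch: the double bass sounds a perfect octave below written, so A5 E5 C4 B#4 sounds A4 E4 C3 B#3.
Then write for Eb baritone saxophone: it sounds a major thirteenth below written, so the part must be a major thirteenth above concert.
A4 → F#6
E4 → C#6
C3 → A4
B#3 → G##5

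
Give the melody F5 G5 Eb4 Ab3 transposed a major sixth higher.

D6 E6 C5 F4

A major sixth up from F5 gives D6.
G5 up a major sixth is E6.
Eb4: a sixth up reaches C, and 9 semitones makes it C5.
Ab3: a sixth up reaches F, and 9 semitones makes it F4.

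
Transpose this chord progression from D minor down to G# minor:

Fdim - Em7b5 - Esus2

D minor down to G# minor is a diminished fifth; each chord root moves by that interval while the quality stays the same.
Fdim: root F down a diminished fifth → B, giving Bdim.
Em7b5: root E down a diminished fifth → A#, giving A#m7b5.
Esus2: root E down a diminished fifth → A#, giving A#sus2.

Bdim A#m7b5 A#sus2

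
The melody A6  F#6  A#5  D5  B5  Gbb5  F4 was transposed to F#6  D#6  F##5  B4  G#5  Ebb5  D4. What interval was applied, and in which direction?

Take the first pair: A6 → F#6. A to F spans 3 letter names, so the interval is some kind of third.
F#6 to A6 is 3 semitones, which makes it a minor third; the second version is lower, so the direction is down.
Checking another pair — F4 → D4 — gives the same interval.

down a minor third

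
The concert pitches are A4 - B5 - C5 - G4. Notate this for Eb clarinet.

F#4 G#5 A4 E4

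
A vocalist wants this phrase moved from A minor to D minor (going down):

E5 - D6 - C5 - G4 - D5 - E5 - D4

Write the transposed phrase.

A4 G5 F4 C4 G4 A4 G3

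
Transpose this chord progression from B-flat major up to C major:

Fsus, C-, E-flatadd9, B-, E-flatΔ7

Gsus D- Fadd9 C#- FΔ7

B-flat major up to C major is a major second; each chord root moves by that interval while the quality stays the same.
Fsus: root F up a major second → G, giving Gsus.
C-: root C up a major second → D, giving D-.
E-flatadd9: root E-flat up a major second → F, giving Fadd9.
B-: root B up a major second → C#, giving C#-.
E-flatΔ7: root E-flat up a major second → F, giving FΔ7.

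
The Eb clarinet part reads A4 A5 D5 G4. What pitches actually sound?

Written C4 on the Eb clarinet sounds as Eb4, a minor third higher; apply that shift to every note.
A4 -> C5
A5 -> C6
D5 -> F5
G4 -> Bb4

C5 C6 F5 Bb4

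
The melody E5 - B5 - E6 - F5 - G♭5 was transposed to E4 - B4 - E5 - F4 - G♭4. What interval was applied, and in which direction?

down a perfect octave

From E5 to E4 is 8 letter names — an octave of some quality.
E4 to E5 is 12 semitones, which makes it a perfect octave; the second version is lower, so the direction is down.
Checking another pair — Gb5 → Gb4 — gives the same interval.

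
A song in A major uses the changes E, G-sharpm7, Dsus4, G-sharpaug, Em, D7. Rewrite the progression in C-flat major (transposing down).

A major down to C-flat major is an augmented sixth; each chord root moves by that interval while the quality stays the same.
E: root E down an augmented sixth → Gb, giving Gb.
G-sharpm7: root G-sharp down an augmented sixth → Bb, giving Bbm7.
Dsus4: root D down an augmented sixth → Fb, giving Fbsus4.
G-sharpaug: root G-sharp down an augmented sixth → Bb, giving Bbaug.
Em: root E down an augmented sixth → Gb, giving Gbm.
D7: root D down an augmented sixth → Fb, giving Fb7.

Gb Bbm7 Fbsus4 Bbaug Gbm Fb7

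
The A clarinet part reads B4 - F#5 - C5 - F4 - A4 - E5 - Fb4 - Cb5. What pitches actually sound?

G#4 D#5 A4 D4 F#4 C#5 Db4 Ab4

Written C4 on the A clarinet sounds as A3, a minor third lower; apply that shift to every note.
B4 becomes G#4
F#5 becomes D#5
C5 becomes A4
F4 becomes D4
A4 becomes F#4
E5 becomes C#5
Fb4 becomes Db4
Cb5 becomes Ab4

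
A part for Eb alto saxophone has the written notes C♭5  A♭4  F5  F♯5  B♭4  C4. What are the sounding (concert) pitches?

The Eb alto saxophone sounds a major sixth below written, so transpose each written note down a major sixth.
Cb5 gives Ebb4
Ab4 gives Cb4
F5 gives Ab4
F#5 gives A4
Bb4 gives Db4
C4 gives Eb3

Ebb4 Cb4 Ab4 A4 Db4 Eb3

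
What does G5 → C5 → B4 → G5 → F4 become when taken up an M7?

G5 -> F#6
C5 -> B5
B4 -> A#5
G5 -> F#6
F4 -> E5

F#6 B5 A#5 F#6 E5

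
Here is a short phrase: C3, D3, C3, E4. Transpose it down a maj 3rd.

Ab2 Bb2 Ab2 C4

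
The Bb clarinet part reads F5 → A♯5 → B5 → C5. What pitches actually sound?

Eb5 G#5 A5 Bb4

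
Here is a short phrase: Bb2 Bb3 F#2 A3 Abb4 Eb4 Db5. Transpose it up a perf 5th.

Bb2 → F3
Bb3 → F4
F#2 → C#3
A3 → E4
Abb4 → Ebb5
Eb4 → Bb4
Db5 → Ab5

F3 F4 C#3 E4 Ebb5 Bb4 Ab5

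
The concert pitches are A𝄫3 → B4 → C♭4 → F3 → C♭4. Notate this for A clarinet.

The A clarinet sounds a minor third below written, so the written part must be a minor third above concert — transpose each note up.
Abb3 becomes Cbb4
B4 becomes D5
Cb4 becomes Ebb4
F3 becomes Ab3
Cb4 becomes Ebb4

Cbb4 D5 Ebb4 Ab3 Ebb4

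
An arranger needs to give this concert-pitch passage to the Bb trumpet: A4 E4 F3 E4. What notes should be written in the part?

B4 F#4 G3 F#4

Written C4 sounds as Bb3 on the Bb trumpet, so concert pitches are written a major second up.
A4 gives B4
E4 gives F#4
F3 gives G3
E4 gives F#4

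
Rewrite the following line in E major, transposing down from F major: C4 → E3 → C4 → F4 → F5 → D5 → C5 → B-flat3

B3 D#3 B3 E4 E5 C#5 B4 A3

From F down to E is a minor second; apply that to each pitch.
C4 -> B3
E3 -> D#3
C4 -> B3
F4 -> E4
F5 -> E5
D5 -> C#5
C5 -> B4
Bb3 -> A3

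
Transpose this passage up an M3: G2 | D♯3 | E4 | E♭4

G2 gives B2
D#3 gives F##3
E4 gives G#4
Eb4 gives G4

B2 F##3 G#4 G4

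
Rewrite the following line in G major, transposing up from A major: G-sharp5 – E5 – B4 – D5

From A up to G is a minor seventh; apply that to each pitch.
G#5 -> F#6
E5 -> D6
B4 -> A5
D5 -> C6

F#6 D6 A5 C6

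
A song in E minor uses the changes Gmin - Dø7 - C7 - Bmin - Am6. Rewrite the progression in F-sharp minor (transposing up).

Amin Eø7 D7 C#min Bm6

E minor up to F-sharp minor is a major second; each chord root moves by that interval while the quality stays the same.
Gmin: root G up a major second → A, giving Amin.
Dø7: root D up a major second → E, giving Eø7.
C7: root C up a major second → D, giving D7.
Bmin: root B up a major second → C#, giving C#min.
Am6: root A up a major second → B, giving Bm6.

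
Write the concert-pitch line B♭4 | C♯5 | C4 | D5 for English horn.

F5 G#5 G4 A5

The English horn sounds a perfect fifth below written, so the written part must be a perfect fifth above concert — transpose each note up.
Bb4 -> F5
C#5 -> G#5
C4 -> G4
D5 -> A5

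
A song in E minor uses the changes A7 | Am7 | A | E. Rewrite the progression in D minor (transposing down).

G7 Gm7 G D

E minor down to D minor is a major second; each chord root moves by that interval while the quality stays the same.
A7: root A down a major second → G, giving G7.
Am7: root A down a major second → G, giving Gm7.
A: root A down a major second → G, giving G.
E: root E down a major second → D, giving D.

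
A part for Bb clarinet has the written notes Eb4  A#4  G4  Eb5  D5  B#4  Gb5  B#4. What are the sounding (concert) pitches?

Written C4 on the Bb clarinet sounds as Bb3, a major second lower; apply that shift to every note.
Eb4 → Db4
A#4 → G#4
G4 → F4
Eb5 → Db5
D5 → C5
B#4 → A#4
Gb5 → Fb5
B#4 → A#4

Db4 G#4 F4 Db5 C5 A#4 Fb5 A#4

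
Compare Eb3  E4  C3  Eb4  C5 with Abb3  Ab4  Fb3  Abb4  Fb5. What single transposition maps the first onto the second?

Take the first pair: Eb3 → Abb3. E to A spans 4 letter names, so the interval is some kind of fourth.
Eb3 to Abb3 is 4 semitones, which makes it a diminished fourth; the second version is higher, so the direction is up.
Checking another pair — C5 → Fb5 — gives the same interval.

up a diminished fourth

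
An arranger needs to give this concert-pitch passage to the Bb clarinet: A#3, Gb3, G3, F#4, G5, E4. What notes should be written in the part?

B#3 Ab3 A3 G#4 A5 F#4

The Bb clarinet sounds a major second below written, so the written part must be a major second above concert — transpose each note up.
A#3 to B#3
Gb3 to Ab3
G3 to A3
F#4 to G#4
G5 to A5
E4 to F#4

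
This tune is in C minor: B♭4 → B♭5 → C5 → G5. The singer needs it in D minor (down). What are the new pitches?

C4 C5 D4 A4

From C down to D is a minor seventh; apply that to each pitch.
Bb4 gives C4
Bb5 gives C5
C5 gives D4
G5 gives A4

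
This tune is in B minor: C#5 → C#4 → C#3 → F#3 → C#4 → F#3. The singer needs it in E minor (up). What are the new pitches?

B minor to E minor up is a perfect fourth, so every note moves up by that interval.
C#5 -> F#5
C#4 -> F#4
C#3 -> F#3
F#3 -> B3
C#4 -> F#4
F#3 -> B3

F#5 F#4 F#3 B3 F#4 B3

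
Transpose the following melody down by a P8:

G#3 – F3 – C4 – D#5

G#2 F2 C3 D#4

G#3: an octave down reaches G, and 12 semitones makes it G#2.
F3: an octave down reaches F, and 12 semitones makes it F2.
A perfect octave down from C4 gives C3.
D#5: an octave down reaches D, and 12 semitones makes it D#4.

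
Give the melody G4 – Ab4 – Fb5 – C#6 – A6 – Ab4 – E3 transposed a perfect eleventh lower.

G4: an eleventh down reaches D, and 17 semitones makes it D3.
Ab4 down a perfect eleventh is Eb3.
Fb5: an eleventh down reaches C, and 17 semitones makes it Cb4.
A perfect eleventh down from C#6 gives G#4.
A6 down a perfect eleventh is E5.
A perfect eleventh down from Ab4 gives Eb3.
E3: an eleventh down reaches B, and 17 semitones makes it B1.

D3 Eb3 Cb4 G#4 E5 Eb3 B1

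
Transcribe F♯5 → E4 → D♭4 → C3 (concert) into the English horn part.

C#6 B4 Ab4 G3

The English horn sounds a perfect fifth below written, so the written part must be a perfect fifth above concert — transpose each note up.
F#5 -> C#6
E4 -> B4
Db4 -> Ab4
C3 -> G3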